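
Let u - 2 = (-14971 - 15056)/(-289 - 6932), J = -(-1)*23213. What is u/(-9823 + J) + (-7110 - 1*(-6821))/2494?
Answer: -79977788/692939195 ≈ -0.11542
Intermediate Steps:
J = 23213 (J = -1*(-23213) = 23213)
u = 14823/2407 (u = 2 + (-14971 - 15056)/(-289 - 6932) = 2 - 30027/(-7221) = 2 - 30027*(-1/7221) = 2 + 10009/2407 = 14823/2407 ≈ 6.1583)
u/(-9823 + J) + (-7110 - 1*(-6821))/2494 = 14823/(2407*(-9823 + 23213)) + (-7110 - 1*(-6821))/2494 = (14823/2407)/13390 + (-7110 + 6821)*(1/2494) = (14823/2407)*(1/13390) - 289*1/2494 = 14823/32229730 - 289/2494 = -79977788/692939195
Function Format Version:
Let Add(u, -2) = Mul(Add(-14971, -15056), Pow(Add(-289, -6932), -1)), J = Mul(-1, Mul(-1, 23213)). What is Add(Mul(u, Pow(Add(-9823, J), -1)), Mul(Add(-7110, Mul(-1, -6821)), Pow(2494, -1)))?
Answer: Rational(-79977788, 692939195) ≈ -0.11542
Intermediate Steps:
J = 23213 (J = Mul(-1, -23213) = 23213)
u = Rational(14823, 2407) (u = Add(2, Mul(Add(-14971, -15056), Pow(Add(-289, -6932), -1))) = Add(2, Mul(-30027, Pow(-7221, -1))) = Add(2, Mul(-30027, Rational(-1, 7221))) = Add(2, Rational(10009, 2407)) = Rational(14823, 2407) ≈ 6.1583)
Add(Mul(u, Pow(Add(-9823, J), -1)), Mul(Add(-7110, Mul(-1, -6821)), Pow(2494, -1))) = Add(Mul(Rational(14823, 2407), Pow(Add(-9823, 23213), -1)), Mul(Add(-7110, Mul(-1, -6821)), Pow(2494, -1))) = Add(Mul(Rational(14823, 2407), Pow(13390, -1)), Mul(Add(-7110, 6821), Rational(1, 2494))) = Add(Mul(Rational(14823, 2407), Rational(1, 13390)), Mul(-289, Rational(1, 2494))) = Add(Rational(14823, 32229730), Rational(-289, 2494)) = Rational(-79977788, 692939195)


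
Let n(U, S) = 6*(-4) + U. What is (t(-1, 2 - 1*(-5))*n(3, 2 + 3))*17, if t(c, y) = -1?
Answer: 357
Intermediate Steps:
n(U, S) = -24 + U
(t(-1, 2 - 1*(-5))*n(3, 2 + 3))*17 = -(-24 + 3)*17 = -1*(-21)*17 = 21*17 = 357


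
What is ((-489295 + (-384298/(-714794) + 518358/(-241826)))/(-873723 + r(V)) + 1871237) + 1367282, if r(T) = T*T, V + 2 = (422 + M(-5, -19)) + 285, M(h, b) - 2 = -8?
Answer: 53897528074924483609619/16642640333587242 ≈ 3.2385e+6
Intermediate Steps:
M(h, b) = -6 (M(h, b) = 2 - 8 = -6)
V = 699 (V = -2 + ((422 - 6) + 285) = -2 + (416 + 285) = -2 + 701 = 699)
r(T) = T²
((-489295 + (-384298/(-714794) + 518358/(-241826)))/(-873723 + r(V)) + 1871237) + 1367282 = ((-489295 + (-384298/(-714794) + 518358/(-241826)))/(-873723 + 699²) + 1871237) + 1367282 = ((-489295 + (-384298*(-1/714794) + 518358*(-1/241826)))/(-873723 + 488601) + 1871237) + 1367282 = ((-489295 + (192149/357397 - 259179/120913))/(-385122) + 1871237) + 1367282 = ((-489295 - 69396485026/43213943461)*(-1/385122) + 1871237) + 1367282 = (-21144435862235021/43213943461*(-1/385122) + 1871237) + 1367282 = (21144435862235021/16642640333587242 + 1871237) + 1367282 = 31142345514336652193375/16642640333587242 + 1367282 = 53897528074924483609619/16642640333587242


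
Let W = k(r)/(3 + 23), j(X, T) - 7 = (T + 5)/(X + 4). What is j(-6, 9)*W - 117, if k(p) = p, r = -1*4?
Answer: -117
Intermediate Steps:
r = -4
j(X, T) = 7 + (5 + T)/(4 + X) (j(X, T) = 7 + (T + 5)/(X + 4) = 7 + (5 + T)/(4 + X))
W = -2/13 (W = -4/(3 + 23) = -4/26 = -4*1/26 = -2/13 ≈ -0.15385)
j(-6, 9)*W - 117 = ((33 + 9 + 7*(-6))/(4 - 6))*(-2/13) - 117 = ((33 + 9 - 42)/(-2))*(-2/13) - 117 = -½*0*(-2/13) - 117 = 0*(-2/13) - 117 = 0 - 117 = -117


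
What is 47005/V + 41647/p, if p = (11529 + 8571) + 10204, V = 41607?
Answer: 3157246249/1260858528 ≈ 2.5040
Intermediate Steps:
p = 30304 (p = 20100 + 10204 = 30304)
47005/V + 41647/p = 47005/41607 + 41647/30304 = 3157246249/1260858528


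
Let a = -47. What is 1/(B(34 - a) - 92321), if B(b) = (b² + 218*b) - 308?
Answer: -1/68410 ≈ -1.4618e-5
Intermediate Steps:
B(b) = -308 + b² + 218*b
1/(B(34 - a) - 92321) = 1/((-308 + (34 - 1*(-47))² + 218*(34 - 1*(-47))) - 92321) = 1/((-308 + (34 + 47)² + 218*(34 + 47)) - 92321) = 1/((-308 + 81² + 218*81) - 92321) = 1/((-308 + 6561 + 17658) - 92321) = 1/(23911 - 92321) = 1/(-68410) = -1/68410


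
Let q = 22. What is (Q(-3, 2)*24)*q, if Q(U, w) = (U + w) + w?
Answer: 528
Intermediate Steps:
Q(U, w) = U + 2*w
(Q(-3, 2)*24)*q = ((-3 + 2*2)*24)*22 = ((-3 + 4)*24)*22 = (1*24)*22 = 24*22 = 528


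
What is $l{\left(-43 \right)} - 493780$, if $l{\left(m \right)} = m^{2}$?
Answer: $-491931$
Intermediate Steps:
$l{\left(-43 \right)} - 493780 = \left(-43\right)^{2} - 493780 = 1849 - 493780 = -491931$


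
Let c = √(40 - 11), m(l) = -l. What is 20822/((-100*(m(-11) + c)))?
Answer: -114521/4600 + 10411*√29/4600 ≈ -12.708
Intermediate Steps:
c = √29 ≈ 5.3852
20822/((-100*(m(-11) + c))) = 20822/((-100*(-1*(-11) + √29))) = 20822/((-100*(11 + √29))) = 20822/(-1100 - 100*√29)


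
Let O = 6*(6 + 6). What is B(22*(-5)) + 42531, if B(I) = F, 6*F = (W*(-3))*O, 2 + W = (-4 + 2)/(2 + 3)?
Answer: 213087/5 ≈ 42617.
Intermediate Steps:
O = 72 (O = 6*12 = 72)
W = -12/5 (W = -2 + (-4 + 2)/(2 + 3) = -2 - 2/5 = -12/5 ≈ -2.4000)
F = 432/5 (F = (-12/5*(-3)*72)/6 = ((36/5)*72)/6 = (1/6)*(2592/5) = 432/5 ≈ 86.400)
B(I) = 432/5
B(22*(-5)) + 42531 = 432/5 + 42531 = 213087/5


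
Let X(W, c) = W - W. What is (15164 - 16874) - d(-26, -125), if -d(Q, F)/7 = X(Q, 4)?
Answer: -1710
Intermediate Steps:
X(W, c) = 0
d(Q, F) = 0 (d(Q, F) = -7*0 = 0)
(15164 - 16874) - d(-26, -125) = (15164 - 16874) - 1*0 = -1710 + 0 = -1710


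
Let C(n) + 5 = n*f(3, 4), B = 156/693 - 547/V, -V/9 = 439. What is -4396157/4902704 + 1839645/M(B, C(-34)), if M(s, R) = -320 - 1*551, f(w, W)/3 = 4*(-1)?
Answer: -9023063952827/4270255184 ≈ -2113.0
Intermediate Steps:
V = -3951 (V = -9*439 = -3951)
f(w, W) = -12 (f(w, W) = 3*(4*(-1)) = 3*(-4) = -12)
B = 110603/304227 (B = 156/693 - 547/(-3951) = 156*(1/693) - 547*(-1/3951) = 52/231 + 547/3951 = 110603/304227 ≈ 0.36355)
C(n) = -5 - 12*n (C(n) = -5 + n*(-12) = -5 - 12*n)
M(s, R) = -871 (M(s, R) = -320 - 551 = -871)
-4396157/4902704 + 1839645/M(B, C(-34)) = -4396157/4902704 + 1839645/(-871) = -4396157*1/4902704 + 1839645*(-1/871) = -4396157/4902704 - 1839645/871 = -9023063952827/4270255184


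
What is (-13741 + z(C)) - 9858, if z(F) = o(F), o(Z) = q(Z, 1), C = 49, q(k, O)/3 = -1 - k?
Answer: -23749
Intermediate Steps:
q(k, O) = -3 - 3*k (q(k, O) = 3*(-1 - k) = -3 - 3*k)
o(Z) = -3 - 3*Z
z(F) = -3 - 3*F
(-13741 + z(C)) - 9858 = (-13741 + (-3 - 3*49)) - 9858 = (-13741 + (-3 - 147)) - 9858 = (-13741 - 150) - 9858 = -13891 - 9858 = -23749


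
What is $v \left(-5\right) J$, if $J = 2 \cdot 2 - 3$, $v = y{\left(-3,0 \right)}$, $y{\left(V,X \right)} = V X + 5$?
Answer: $-25$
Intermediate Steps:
$y{\left(V,X \right)} = 5 + V X$
$v = 5$ ($v = 5 - 0 = 5 + 0 = 5$)
$J = 1$ ($J = 4 - 3 = 1$)
$v \left(-5\right) J = 5 \left(-5\right) 1 = \left(-25\right) 1 = -25$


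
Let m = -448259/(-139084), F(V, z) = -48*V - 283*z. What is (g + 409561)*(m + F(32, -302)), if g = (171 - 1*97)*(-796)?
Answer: 4093488598475003/139084 ≈ 2.9432e+10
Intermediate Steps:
F(V, z) = -283*z - 48*V
g = -58904 (g = (171 - 97)*(-796) = 74*(-796) = -58904)
m = 448259/139084 (m = -448259*(-1/139084) = 448259/139084 ≈ 3.2229)
(g + 409561)*(m + F(32, -302)) = (-58904 + 409561)*(448259/139084 + (-283*(-302) - 48*32)) = 350657*(448259/139084 + (85466 - 1536)) = 350657*(448259/139084 + 83930) = 350657*(11673768379/139084) = 4093488598475003/139084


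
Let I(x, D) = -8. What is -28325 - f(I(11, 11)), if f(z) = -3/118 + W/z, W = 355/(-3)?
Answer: -40129109/1416 ≈ -28340.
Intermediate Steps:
W = -355/3 (W = 355*(-1/3) = -355/3 ≈ -118.33)
f(z) = -3/118 - 355/(3*z)
-28325 - f(I(11, 11)) = -28325 - (-41890 - 9*(-8))/(354*(-8)) = -28325 - (-1)*(-41890 + 72)/(354*8) = -28325 - (-1)*(-41818)/(354*8) = -28325 - 1*20909/1416 = -28325 - 20909/1416 = -40129109/1416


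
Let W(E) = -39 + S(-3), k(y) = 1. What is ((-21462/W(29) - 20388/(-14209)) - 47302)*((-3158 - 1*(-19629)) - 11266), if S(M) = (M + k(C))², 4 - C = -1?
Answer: -3452896914096/14209 ≈ -2.4301e+8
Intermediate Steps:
C = 5 (C = 4 - 1*(-1) = 4 + 1 = 5)
S(M) = (1 + M)² (S(M) = (M + 1)² = (1 + M)²)
W(E) = -35 (W(E) = -39 + (1 - 3)² = -39 + (-2)² = -39 + 4 = -35)
((-21462/W(29) - 20388/(-14209)) - 47302)*((-3158 - 1*(-19629)) - 11266) = ((-21462/(-35) - 20388/(-14209)) - 47302)*((-3158 - 1*(-19629)) - 11266) = ((-21462*(-1/35) - 20388*(-1/14209)) - 47302)*((-3158 + 19629) - 11266) = ((3066/5 + 20388/14209) - 47302)*(16471 - 11266) = (43666734/71045 - 47302)*5205 = -3316903856/71045*5205 = -3452896914096/14209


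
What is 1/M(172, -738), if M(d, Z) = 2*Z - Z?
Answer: -1/738 ≈ -0.0013550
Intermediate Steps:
M(d, Z) = Z
1/M(172, -738) = 1/(-738) = -1/738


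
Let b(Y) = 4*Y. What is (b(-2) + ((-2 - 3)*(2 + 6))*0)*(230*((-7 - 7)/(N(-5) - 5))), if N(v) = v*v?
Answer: 1288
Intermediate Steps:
N(v) = v**2
(b(-2) + ((-2 - 3)*(2 + 6))*0)*(230*((-7 - 7)/(N(-5) - 5))) = (4*(-2) + ((-2 - 3)*(2 + 6))*0)*(230*((-7 - 7)/((-5)**2 - 5))) = (-8 - 5*8*0)*(230*(-14/(25 - 5))) = (-8 - 40*0)*(230*(-14/20)) = (-8 + 0)*(230*(-14*1/20)) = -1840*(-7)/10 = -8*(-161) = 1288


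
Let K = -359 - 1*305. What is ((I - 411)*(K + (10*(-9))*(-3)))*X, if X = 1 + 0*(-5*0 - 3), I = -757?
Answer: 460192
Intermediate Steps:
K = -664 (K = -359 - 305 = -664)
X = 1 (X = 1 + 0*(0 - 3) = 1 + 0*(-3) = 1 + 0 = 1)
((I - 411)*(K + (10*(-9))*(-3)))*X = ((-757 - 411)*(-664 + (10*(-9))*(-3)))*1 = -1168*(-664 - 90*(-3))*1 = -1168*(-664 + 270)*1 = -1168*(-394)*1 = 460192*1 = 460192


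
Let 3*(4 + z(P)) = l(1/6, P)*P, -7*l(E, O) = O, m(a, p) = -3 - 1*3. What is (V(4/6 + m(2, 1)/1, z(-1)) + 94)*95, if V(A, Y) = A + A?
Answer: 23750/3 ≈ 7916.7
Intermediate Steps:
m(a, p) = -6 (m(a, p) = -3 - 3 = -6)
l(E, O) = -O/7
z(P) = -4 - P²/21 (z(P) = -4 + ((-P/7)*P)/3 = -4 + (-P²/7)/3 = -4 - P²/21)
V(A, Y) = 2*A
(V(4/6 + m(2, 1)/1, z(-1)) + 94)*95 = (2*(4/6 - 6/1) + 94)*95 = (2*(4*(⅙) - 6*1) + 94)*95 = (2*(⅔ - 6) + 94)*95 = (2*(-16/3) + 94)*95 = (-32/3 + 94)*95 = (250/3)*95 = 23750/3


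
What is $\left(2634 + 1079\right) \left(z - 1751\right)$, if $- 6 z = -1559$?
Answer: $- \frac{33220211}{6} \approx -5.5367 \cdot 10^{6}$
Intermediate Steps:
$z = \frac{1559}{6}$ ($z = \left(- \frac{1}{6}\right) \left(-1559\right) = \frac{1559}{6} \approx 259.83$)
$\left(2634 + 1079\right) \left(z - 1751\right) = \left(2634 + 1079\right) \left(\frac{1559}{6} - 1751\right) = 3713 \left(- \frac{8947}{6}\right) = - \frac{33220211}{6}$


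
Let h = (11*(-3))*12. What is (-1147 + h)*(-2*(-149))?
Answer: -459814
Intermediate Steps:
h = -396 (h = -33*12 = -396)
(-1147 + h)*(-2*(-149)) = (-1147 - 396)*(-2*(-149)) = -1543*298 = -459814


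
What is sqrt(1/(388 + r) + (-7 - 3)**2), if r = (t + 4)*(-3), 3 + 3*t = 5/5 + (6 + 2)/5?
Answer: sqrt(354201810)/1882 ≈ 10.000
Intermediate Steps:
t = -2/15 (t = -1 + (5/5 + (6 + 2)/5)/3 = -1 + (5*(1/5) + 8*(1/5))/3 = -1 + (1 + 8/5)/3 = -1 + (1/3)*(13/5) = -1 + 13/15 = -2/15 ≈ -0.13333)
r = -58/5 (r = (-2/15 + 4)*(-3) = (58/15)*(-3) = -58/5 ≈ -11.600)
sqrt(1/(388 + r) + (-7 - 3)**2) = sqrt(1/(388 - 58/5) + (-7 - 3)**2) = sqrt(1/(1882/5) + (-10)**2) = sqrt(5/1882 + 100) = sqrt(188205/1882) = sqrt(354201810)/1882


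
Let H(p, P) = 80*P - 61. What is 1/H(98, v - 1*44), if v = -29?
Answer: -1/5901 ≈ -0.00016946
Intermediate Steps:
H(p, P) = -61 + 80*P
1/H(98, v - 1*44) = 1/(-61 + 80*(-29 - 1*44)) = 1/(-61 + 80*(-29 - 44)) = 1/(-61 + 80*(-73)) = 1/(-61 - 5840) = 1/(-5901) = -1/5901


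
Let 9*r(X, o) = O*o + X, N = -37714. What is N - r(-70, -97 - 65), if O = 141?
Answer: -316514/9 ≈ -35168.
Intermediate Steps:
r(X, o) = X/9 + 47*o/3 (r(X, o) = (141*o + X)/9 = (X + 141*o)/9 = X/9 + 47*o/3)
N - r(-70, -97 - 65) = -37714 - ((1/9)*(-70) + 47*(-97 - 65)/3) = -37714 - (-70/9 + (47/3)*(-162)) = -37714 - (-70/9 - 2538) = -37714 - 1*(-22912/9) = -37714 + 22912/9 = -316514/9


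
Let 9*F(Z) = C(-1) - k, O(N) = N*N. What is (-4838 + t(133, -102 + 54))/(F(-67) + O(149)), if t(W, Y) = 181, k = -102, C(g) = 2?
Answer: -41913/199913 ≈ -0.20966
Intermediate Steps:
O(N) = N²
F(Z) = 104/9 (F(Z) = (2 - 1*(-102))/9 = (2 + 102)/9 = (⅑)*104 = 104/9)
(-4838 + t(133, -102 + 54))/(F(-67) + O(149)) = (-4838 + 181)/(104/9 + 149²) = -4657/(104/9 + 22201) = -4657/199913/9 = -4657*9/199913 = -41913/199913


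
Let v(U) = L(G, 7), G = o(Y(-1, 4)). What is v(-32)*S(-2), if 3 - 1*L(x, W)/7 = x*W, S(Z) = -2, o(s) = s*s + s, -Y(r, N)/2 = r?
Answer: 546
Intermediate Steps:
Y(r, N) = -2*r
o(s) = s + s² (o(s) = s² + s = s + s²)
G = 6 (G = (-2*(-1))*(1 - 2*(-1)) = 2*(1 + 2) = 2*3 = 6)
L(x, W) = 21 - 7*W*x (L(x, W) = 21 - 7*x*W = 21 - 7*W*x)
v(U) = -273 (v(U) = 21 - 7*7*6 = 21 - 294 = -273)
v(-32)*S(-2) = -273*(-2) = 546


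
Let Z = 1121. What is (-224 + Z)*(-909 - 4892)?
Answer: -5203497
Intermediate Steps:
(-224 + Z)*(-909 - 4892) = (-224 + 1121)*(-909 - 4892) = 897*(-5801) = -5203497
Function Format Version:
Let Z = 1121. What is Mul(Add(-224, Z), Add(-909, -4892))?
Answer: -5203497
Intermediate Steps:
Mul(Add(-224, Z), Add(-909, -4892)) = Mul(Add(-224, 1121), Add(-909, -4892)) = Mul(897, -5801) = -5203497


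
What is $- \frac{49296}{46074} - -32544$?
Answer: $\frac{249897160}{7679} \approx 32543.0$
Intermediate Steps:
$- \frac{49296}{46074} - -32544 = \left(-49296\right) \frac{1}{46074} + 32544 = - \frac{8216}{7679} + 32544 = \frac{249897160}{7679}$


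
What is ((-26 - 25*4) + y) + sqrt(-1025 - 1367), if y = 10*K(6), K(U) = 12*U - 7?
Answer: 524 + 2*I*sqrt(598) ≈ 524.0 + 48.908*I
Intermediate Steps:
K(U) = -7 + 12*U
y = 650 (y = 10*(-7 + 12*6) = 10*(-7 + 72) = 10*65 = 650)
((-26 - 25*4) + y) + sqrt(-1025 - 1367) = ((-26 - 25*4) + 650) + sqrt(-1025 - 1367) = ((-26 - 100) + 650) + sqrt(-2392) = (-126 + 650) + 2*I*sqrt(598) = 524 + 2*I*sqrt(598)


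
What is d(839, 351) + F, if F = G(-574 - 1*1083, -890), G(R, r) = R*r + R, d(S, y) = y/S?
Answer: 1235908598/839 ≈ 1.4731e+6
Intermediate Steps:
G(R, r) = R + R*r
F = 1473073 (F = (-574 - 1*1083)*(1 - 890) = (-574 - 1083)*(-889) = -1657*(-889) = 1473073)
d(839, 351) + F = 351/839 + 1473073 = 1235908598/839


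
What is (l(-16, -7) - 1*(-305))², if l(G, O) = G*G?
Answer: 314721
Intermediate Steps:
l(G, O) = G²
(l(-16, -7) - 1*(-305))² = ((-16)² - 1*(-305))² = (256 + 305)² = 561² = 314721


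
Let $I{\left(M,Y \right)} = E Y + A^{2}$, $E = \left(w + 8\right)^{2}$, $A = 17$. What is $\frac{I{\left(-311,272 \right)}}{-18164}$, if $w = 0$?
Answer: $- \frac{17697}{18164} \approx -0.97429$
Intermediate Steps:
$E = 64$ ($E = \left(0 + 8\right)^{2} = 8^{2} = 64$)
$I{\left(M,Y \right)} = 289 + 64 Y$ ($I{\left(M,Y \right)} = 64 Y + 17^{2} = 64 Y + 289 = 289 + 64 Y$)
$\frac{I{\left(-311,272 \right)}}{-18164} = \frac{289 + 64 \cdot 272}{-18164} = \left(289 + 17408\right) \left(- \frac{1}{18164}\right) = 17697 \left(- \frac{1}{18164}\right) = - \frac{17697}{18164}$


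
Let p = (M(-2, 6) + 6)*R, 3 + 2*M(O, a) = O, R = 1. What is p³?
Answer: 343/8 ≈ 42.875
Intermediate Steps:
M(O, a) = -3/2 + O/2
p = 7/2 (p = ((-3/2 + (½)*(-2)) + 6)*1 = ((-3/2 - 1) + 6)*1 = (-5/2 + 6)*1 = (7/2)*1 = 7/2 ≈ 3.5000)
p³ = (7/2)³ = 343/8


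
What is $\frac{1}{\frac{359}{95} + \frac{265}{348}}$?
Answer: $\frac{33060}{150107} \approx 0.22024$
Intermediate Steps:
$\frac{1}{\frac{359}{95} + \frac{265}{348}} = \frac{1}{\frac{150107}{33060}} = \frac{33060}{150107}$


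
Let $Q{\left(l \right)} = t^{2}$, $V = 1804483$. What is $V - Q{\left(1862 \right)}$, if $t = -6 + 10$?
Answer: $1804467$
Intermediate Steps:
$t = 4$
$Q{\left(l \right)} = 16$ ($Q{\left(l \right)} = 4^{2} = 16$)
$V - Q{\left(1862 \right)} = 1804483 - 16 = 1804467$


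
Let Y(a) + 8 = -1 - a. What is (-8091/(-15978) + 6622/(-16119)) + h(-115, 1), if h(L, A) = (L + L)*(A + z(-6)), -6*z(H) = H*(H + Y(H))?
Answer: 157971825131/85849794 ≈ 1840.1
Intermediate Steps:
Y(a) = -9 - a (Y(a) = -8 + (-1 - a) = -9 - a)
z(H) = 3*H/2 (z(H) = -H*(H + (-9 - H))/6 = -H*(-9)/6 = -(-3)*H/2 = 3*H/2)
h(L, A) = 2*L*(-9 + A) (h(L, A) = (L + L)*(A + (3/2)*(-6)) = (2*L)*(A - 9) = (2*L)*(-9 + A) = 2*L*(-9 + A))
(-8091/(-15978) + 6622/(-16119)) + h(-115, 1) = (-8091/(-15978) + 6622/(-16119)) + 2*(-115)*(-9 + 1) = (-8091*(-1/15978) + 6622*(-1/16119)) + 2*(-115)*(-8) = (2697/5326 - 6622/16119) + 1840 = 8204171/85849794 + 1840 = 157971825131/85849794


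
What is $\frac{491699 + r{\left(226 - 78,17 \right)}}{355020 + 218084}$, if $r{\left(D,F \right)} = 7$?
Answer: $\frac{245853}{286552} \approx 0.85797$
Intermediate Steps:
$\frac{491699 + r{\left(226 - 78,17 \right)}}{355020 + 218084} = \frac{491699 + 7}{355020 + 218084} = \frac{491706}{573104} = 491706 \cdot \frac{1}{573104} = \frac{245853}{286552}$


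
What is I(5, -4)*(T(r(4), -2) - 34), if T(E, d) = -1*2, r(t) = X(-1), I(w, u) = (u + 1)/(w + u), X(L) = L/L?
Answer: 108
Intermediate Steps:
X(L) = 1
I(w, u) = (1 + u)/(u + w)
r(t) = 1
T(E, d) = -2
I(5, -4)*(T(r(4), -2) - 34) = ((1 - 4)/(-4 + 5))*(-2 - 34) = (-3/1)*(-36) = (1*(-3))*(-36) = -3*(-36) = 108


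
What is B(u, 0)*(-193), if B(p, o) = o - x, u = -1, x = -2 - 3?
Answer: -965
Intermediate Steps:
x = -5
B(p, o) = 5 + o (B(p, o) = o - 1*(-5) = o + 5 = 5 + o)
B(u, 0)*(-193) = (5 + 0)*(-193) = 5*(-193) = -965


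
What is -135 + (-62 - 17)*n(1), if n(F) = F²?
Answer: -214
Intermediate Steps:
-135 + (-62 - 17)*n(1) = -135 + (-62 - 17)*1² = -135 - 79*1 = -135 - 79 = -214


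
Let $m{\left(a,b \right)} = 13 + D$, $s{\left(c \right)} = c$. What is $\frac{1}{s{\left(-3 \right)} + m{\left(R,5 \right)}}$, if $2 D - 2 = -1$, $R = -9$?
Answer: $\frac{2}{21} \approx 0.095238$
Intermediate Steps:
$D = \frac{1}{2}$ ($D = 1 + \frac{1}{2} \left(-1\right) = 1 - \frac{1}{2} = \frac{1}{2} \approx 0.5$)
$m{\left(a,b \right)} = \frac{27}{2}$ ($m{\left(a,b \right)} = 13 + \frac{1}{2} = \frac{27}{2}$)
$\frac{1}{s{\left(-3 \right)} + m{\left(R,5 \right)}} = \frac{1}{-3 + \frac{27}{2}} = \frac{1}{\frac{21}{2}} = \frac{2}{21}$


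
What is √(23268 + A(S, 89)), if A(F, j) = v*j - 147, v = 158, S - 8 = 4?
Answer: 19*√103 ≈ 192.83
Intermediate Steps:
S = 12 (S = 8 + 4 = 12)
A(F, j) = -147 + 158*j (A(F, j) = 158*j - 147 = -147 + 158*j)
√(23268 + A(S, 89)) = √(23268 + (-147 + 158*89)) = √(23268 + (-147 + 14062)) = √(23268 + 13915) = √37183 = 19*√103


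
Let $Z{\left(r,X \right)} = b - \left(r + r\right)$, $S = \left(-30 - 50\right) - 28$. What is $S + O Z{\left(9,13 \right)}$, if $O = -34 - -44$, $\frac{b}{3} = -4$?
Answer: $-408$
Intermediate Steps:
$S = -108$ ($S = -80 - 28 = -108$)
$b = -12$ ($b = 3 \left(-4\right) = -12$)
$Z{\left(r,X \right)} = -12 - 2 r$ ($Z{\left(r,X \right)} = -12 - \left(r + r\right) = -12 - 2 r$)
$O = 10$ ($O = -34 + 44 = 10$)
$S + O Z{\left(9,13 \right)} = -108 + 10 \left(-12 - 18\right) = -108 + 10 \left(-30\right) = -108 - 300 = -408$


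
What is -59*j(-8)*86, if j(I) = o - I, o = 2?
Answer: -50740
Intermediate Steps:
j(I) = 2 - I
-59*j(-8)*86 = -59*(2 - 1*(-8))*86 = -59*(2 + 8)*86 = -59*10*86 = -590*86 = -50740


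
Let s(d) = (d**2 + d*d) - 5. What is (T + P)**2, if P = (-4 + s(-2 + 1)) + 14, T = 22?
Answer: 841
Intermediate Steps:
s(d) = -5 + 2*d**2 (s(d) = (d**2 + d**2) - 5 = 2*d**2 - 5 = -5 + 2*d**2)
P = 7 (P = (-4 + (-5 + 2*(-2 + 1)**2)) + 14 = (-4 + (-5 + 2*(-1)**2)) + 14 = (-4 + (-5 + 2*1)) + 14 = (-4 + (-5 + 2)) + 14 = (-4 - 3) + 14 = -7 + 14 = 7)
(T + P)**2 = (22 + 7)**2 = 29**2 = 841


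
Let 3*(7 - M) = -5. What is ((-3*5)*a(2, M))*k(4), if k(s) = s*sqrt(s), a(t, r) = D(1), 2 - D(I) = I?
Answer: -120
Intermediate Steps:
M = 26/3 (M = 7 - 1/3*(-5) = 7 + 5/3 = 26/3 ≈ 8.6667)
D(I) = 2 - I
a(t, r) = 1 (a(t, r) = 2 - 1*1 = 2 - 1 = 1)
k(s) = s**(3/2)
((-3*5)*a(2, M))*k(4) = (-3*5*1)*4**(3/2) = -15*1*8 = -15*8 = -120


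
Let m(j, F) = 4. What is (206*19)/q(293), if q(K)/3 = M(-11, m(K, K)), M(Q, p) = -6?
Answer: -1957/9 ≈ -217.44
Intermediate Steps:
q(K) = -18 (q(K) = 3*(-6) = -18)
(206*19)/q(293) = (206*19)/(-18) = 3914*(-1/18) = -1957/9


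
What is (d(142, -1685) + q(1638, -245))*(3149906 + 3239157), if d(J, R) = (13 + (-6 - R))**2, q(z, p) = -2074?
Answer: 18277767539770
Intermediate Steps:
d(J, R) = (7 - R)**2
(d(142, -1685) + q(1638, -245))*(3149906 + 3239157) = ((-7 - 1685)**2 - 2074)*(3149906 + 3239157) = ((-1692)**2 - 2074)*6389063 = (2862864 - 2074)*6389063 = 2860790*6389063 = 18277767539770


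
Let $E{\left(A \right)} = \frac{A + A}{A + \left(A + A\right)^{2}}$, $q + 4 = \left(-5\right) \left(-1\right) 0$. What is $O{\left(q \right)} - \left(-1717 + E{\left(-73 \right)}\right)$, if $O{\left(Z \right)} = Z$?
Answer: $\frac{498485}{291} \approx 1713.0$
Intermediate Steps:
$q = -4$ ($q = -4 + \left(-5\right) \left(-1\right) 0 = -4 + 5 \cdot 0 = -4 + 0 = -4$)
$E{\left(A \right)} = \frac{2 A}{A + 4 A^{2}}$ ($E{\left(A \right)} = \frac{2 A}{A + \left(2 A\right)^{2}} = \frac{2 A}{A + 4 A^{2}}$)
$O{\left(q \right)} - \left(-1717 + E{\left(-73 \right)}\right) = -4 + \left(\left(17 + 50 \cdot 34\right) - \frac{2}{1 + 4 \left(-73\right)}\right) = -4 + \left(\left(17 + 1700\right) - \frac{2}{1 - 292}\right) = -4 + \left(1717 - \frac{2}{-291}\right) = -4 + \left(1717 - 2 \left(- \frac{1}{291}\right)\right) = -4 + \left(1717 - - \frac{2}{291}\right) = -4 + \left(1717 + \frac{2}{291}\right) = -4 + \frac{499649}{291} = \frac{498485}{291}$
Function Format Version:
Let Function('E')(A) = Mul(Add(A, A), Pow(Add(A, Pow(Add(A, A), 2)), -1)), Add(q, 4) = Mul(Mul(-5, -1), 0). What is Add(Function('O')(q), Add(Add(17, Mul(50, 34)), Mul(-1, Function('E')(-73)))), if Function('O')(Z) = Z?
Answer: Rational(498485, 291) ≈ 1713.0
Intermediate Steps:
q = -4 (q = Add(-4, Mul(Mul(-5, -1), 0)) = Add(-4, Mul(5, 0)) = Add(-4, 0) = -4)
Function('E')(A) = Mul(2, A, Pow(Add(A, Mul(4, Pow(A, 2))), -1)) (Function('E')(A) = Mul(Mul(2, A), Pow(Add(A, Pow(Mul(2, A), 2)), -1)) = Mul(Mul(2, A), Pow(Add(A, Mul(4, Pow(A, 2))), -1)) = Mul(2, A, Pow(Add(A, Mul(4, Pow(A, 2))), -1)))
Add(Function('O')(q), Add(Add(17, Mul(50, 34)), Mul(-1, Function('E')(-73)))) = Add(-4, Add(Add(17, Mul(50, 34)), Mul(-1, Mul(2, Pow(Add(1, Mul(4, -73)), -1))))) = Add(-4, Add(Add(17, 1700), Mul(-1, Mul(2, Pow(Add(1, -292), -1))))) = Add(-4, Add(1717, Mul(-1, Mul(2, Pow(-291, -1))))) = Add(-4, Add(1717, Mul(-1, Mul(2, Rational(-1, 291))))) = Add(-4, Add(1717, Mul(-1, Rational(-2, 291)))) = Add(-4, Add(1717, Rational(2, 291))) = Add(-4, Rational(499649, 291)) = Rational(498485, 291)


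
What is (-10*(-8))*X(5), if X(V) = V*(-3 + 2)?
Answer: -400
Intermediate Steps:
X(V) = -V (X(V) = V*(-1) = -V)
(-10*(-8))*X(5) = (-10*(-8))*(-1*5) = 80*(-5) = -400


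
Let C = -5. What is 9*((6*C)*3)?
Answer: -810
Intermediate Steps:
9*((6*C)*3) = 9*((6*(-5))*3) = 9*(-30*3) = 9*(-90) = -810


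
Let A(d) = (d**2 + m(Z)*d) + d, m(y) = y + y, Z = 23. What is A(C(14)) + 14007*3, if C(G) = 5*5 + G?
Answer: 45375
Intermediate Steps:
C(G) = 25 + G
m(y) = 2*y
A(d) = d**2 + 47*d (A(d) = (d**2 + (2*23)*d) + d = (d**2 + 46*d) + d = d**2 + 47*d)
A(C(14)) + 14007*3 = (25 + 14)*(47 + (25 + 14)) + 14007*3 = 39*(47 + 39) + 42021 = 39*86 + 42021 = 3354 + 42021 = 45375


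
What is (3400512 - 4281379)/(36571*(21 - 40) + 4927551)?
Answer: -880867/4232702 ≈ -0.20811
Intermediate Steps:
(3400512 - 4281379)/(36571*(21 - 40) + 4927551) = -880867/(36571*(-19) + 4927551) = -880867/(-694849 + 4927551) = -880867/4232702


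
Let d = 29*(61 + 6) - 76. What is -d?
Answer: -1867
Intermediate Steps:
d = 1867 (d = 29*67 - 76 = 1943 - 76 = 1867)
-d = -1*1867 = -1867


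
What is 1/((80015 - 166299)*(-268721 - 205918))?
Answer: 1/40953751476 ≈ 2.4418e-11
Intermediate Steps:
1/((80015 - 166299)*(-268721 - 205918)) = 1/(-86284*(-474639)) = 1/40953751476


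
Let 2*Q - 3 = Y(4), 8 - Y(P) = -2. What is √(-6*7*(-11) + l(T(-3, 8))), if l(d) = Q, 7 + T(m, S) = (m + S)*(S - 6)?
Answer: √1874/2 ≈ 21.645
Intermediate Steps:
Y(P) = 10 (Y(P) = 8 - 1*(-2) = 8 + 2 = 10)
T(m, S) = -7 + (-6 + S)*(S + m) (T(m, S) = -7 + (m + S)*(S - 6) = -7 + (S + m)*(-6 + S) = -7 + (-6 + S)*(S + m))
Q = 13/2 (Q = 3/2 + (½)*10 = 3/2 + 5 = 13/2 ≈ 6.5000)
l(d) = 13/2
√(-6*7*(-11) + l(T(-3, 8))) = √(-6*7*(-11) + 13/2) = √(-42*(-11) + 13/2) = √(462 + 13/2) = √(937/2) = √1874/2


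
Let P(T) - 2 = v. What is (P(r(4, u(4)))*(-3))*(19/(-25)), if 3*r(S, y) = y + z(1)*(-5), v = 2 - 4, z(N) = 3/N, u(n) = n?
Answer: 0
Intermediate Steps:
v = -2
r(S, y) = -5 + y/3 (r(S, y) = (y + (3/1)*(-5))/3 = (y + (3*1)*(-5))/3 = (y + 3*(-5))/3 = (y - 15)/3 = (-15 + y)/3 = -5 + y/3)
P(T) = 0 (P(T) = 2 - 2 = 0)
(P(r(4, u(4)))*(-3))*(19/(-25)) = (0*(-3))*(19/(-25)) = 0*(19*(-1/25)) = 0*(-19/25) = 0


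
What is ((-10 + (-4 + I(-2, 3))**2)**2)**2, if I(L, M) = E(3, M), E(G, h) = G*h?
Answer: 50625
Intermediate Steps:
I(L, M) = 3*M
((-10 + (-4 + I(-2, 3))**2)**2)**2 = ((-10 + (-4 + 3*3)**2)**2)**2 = ((-10 + (-4 + 9)**2)**2)**2 = ((-10 + 5**2)**2)**2 = ((-10 + 25)**2)**2 = (15**2)**2 = 225**2 = 50625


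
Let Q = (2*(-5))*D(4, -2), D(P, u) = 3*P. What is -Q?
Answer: 120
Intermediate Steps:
Q = -120 (Q = (2*(-5))*(3*4) = -10*12 = -120)
-Q = -1*(-120) = 120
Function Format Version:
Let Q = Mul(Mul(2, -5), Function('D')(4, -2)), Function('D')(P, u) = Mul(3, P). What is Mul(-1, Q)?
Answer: 120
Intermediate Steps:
Q = -120 (Q = Mul(Mul(2, -5), Mul(3, 4)) = Mul(-10, 12) = -120)
Mul(-1, Q) = Mul(-1, -120) = 120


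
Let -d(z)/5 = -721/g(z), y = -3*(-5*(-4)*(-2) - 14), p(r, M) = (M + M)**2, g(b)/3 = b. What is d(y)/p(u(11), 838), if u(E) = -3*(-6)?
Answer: 3605/1365162336 ≈ 2.6407e-6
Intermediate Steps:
u(E) = 18
g(b) = 3*b
p(r, M) = 4*M**2 (p(r, M) = (2*M)**2 = 4*M**2)
y = 162 (y = -3*(20*(-2) - 14) = -3*(-40 - 14) = -3*(-54) = 162)
d(z) = 3605/(3*z) (d(z) = -(-3605)/(3*z) = 3605/(3*z))
d(y)/p(u(11), 838) = ((3605/3)/162)/((4*838**2)) = ((3605/3)*(1/162))/((4*702244)) = (3605/486)/2808976 = (3605/486)*(1/2808976) = 3605/1365162336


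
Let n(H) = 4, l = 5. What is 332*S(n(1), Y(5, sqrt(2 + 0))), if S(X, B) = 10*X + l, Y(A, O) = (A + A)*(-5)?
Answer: 14940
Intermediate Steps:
Y(A, O) = -10*A (Y(A, O) = (2*A)*(-5) = -10*A)
S(X, B) = 5 + 10*X (S(X, B) = 10*X + 5 = 5 + 10*X)
332*S(n(1), Y(5, sqrt(2 + 0))) = 332*(5 + 10*4) = 332*(5 + 40) = 332*45 = 14940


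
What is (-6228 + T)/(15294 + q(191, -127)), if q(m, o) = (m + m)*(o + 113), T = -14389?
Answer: -20617/9946 ≈ -2.0729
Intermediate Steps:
q(m, o) = 2*m*(113 + o) (q(m, o) = (2*m)*(113 + o) = 2*m*(113 + o))
(-6228 + T)/(15294 + q(191, -127)) = (-6228 - 14389)/(15294 + 2*191*(113 - 127)) = -20617/(15294 + 2*191*(-14)) = -20617/(15294 - 5348) = -20617/9946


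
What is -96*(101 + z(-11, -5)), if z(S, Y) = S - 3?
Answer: -8352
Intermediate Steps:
z(S, Y) = -3 + S
-96*(101 + z(-11, -5)) = -96*(101 + (-3 - 11)) = -96*(101 - 14) = -96*87 = -8352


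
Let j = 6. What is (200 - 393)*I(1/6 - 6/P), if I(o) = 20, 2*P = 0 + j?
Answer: -3860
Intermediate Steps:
P = 3 (P = (0 + 6)/2 = (½)*6 = 3)
(200 - 393)*I(1/6 - 6/P) = (200 - 393)*20 = -193*20 = -3860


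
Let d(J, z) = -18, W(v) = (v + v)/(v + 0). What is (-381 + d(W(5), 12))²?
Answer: 159201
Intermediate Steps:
W(v) = 2 (W(v) = (2*v)/v = 2)
(-381 + d(W(5), 12))² = (-381 - 18)² = (-399)² = 159201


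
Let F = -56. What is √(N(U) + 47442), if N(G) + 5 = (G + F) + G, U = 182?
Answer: 3*√5305 ≈ 218.51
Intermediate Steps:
N(G) = -61 + 2*G (N(G) = -5 + ((G - 56) + G) = -5 + ((-56 + G) + G) = -5 + (-56 + 2*G) = -61 + 2*G)
√(N(U) + 47442) = √((-61 + 2*182) + 47442) = √((-61 + 364) + 47442) = √(303 + 47442) = √47745 = 3*√5305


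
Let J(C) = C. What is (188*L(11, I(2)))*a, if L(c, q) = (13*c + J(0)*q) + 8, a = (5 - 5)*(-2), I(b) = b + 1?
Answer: 0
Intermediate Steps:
I(b) = 1 + b
a = 0 (a = 0*(-2) = 0)
L(c, q) = 8 + 13*c (L(c, q) = (13*c + 0*q) + 8 = (13*c + 0) + 8 = 13*c + 8 = 8 + 13*c)
(188*L(11, I(2)))*a = (188*(8 + 13*11))*0 = (188*(8 + 143))*0 = (188*151)*0 = 28388*0 = 0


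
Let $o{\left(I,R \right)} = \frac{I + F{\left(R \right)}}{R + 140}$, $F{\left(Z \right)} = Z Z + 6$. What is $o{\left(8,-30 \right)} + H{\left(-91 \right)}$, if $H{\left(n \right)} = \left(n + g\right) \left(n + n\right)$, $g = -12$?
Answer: $\frac{1031487}{55} \approx 18754.0$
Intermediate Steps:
$F{\left(Z \right)} = 6 + Z^{2}$ ($F{\left(Z \right)} = Z^{2} + 6 = 6 + Z^{2}$)
$o{\left(I,R \right)} = \frac{6 + I + R^{2}}{140 + R}$ ($o{\left(I,R \right)} = \frac{I + \left(6 + R^{2}\right)}{R + 140} = \frac{6 + I + R^{2}}{140 + R}$)
$H{\left(n \right)} = 2 n \left(-12 + n\right)$ ($H{\left(n \right)} = \left(n - 12\right) \left(n + n\right) = \left(-12 + n\right) 2 n = 2 n \left(-12 + n\right)$)
$o{\left(8,-30 \right)} + H{\left(-91 \right)} = \frac{6 + 8 + \left(-30\right)^{2}}{140 - 30} + 2 \left(-91\right) \left(-12 - 91\right) = \frac{6 + 8 + 900}{110} + 2 \left(-91\right) \left(-103\right) = \frac{1}{110} \cdot 914 + 18746 = \frac{457}{55} + 18746 = \frac{1031487}{55}$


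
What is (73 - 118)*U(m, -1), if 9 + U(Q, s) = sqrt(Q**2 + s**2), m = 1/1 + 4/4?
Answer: 405 - 45*sqrt(5) ≈ 304.38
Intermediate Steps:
m = 2 (m = 1*1 + 4*(1/4) = 1 + 1 = 2)
U(Q, s) = -9 + sqrt(Q**2 + s**2)
(73 - 118)*U(m, -1) = (73 - 118)*(-9 + sqrt(2**2 + (-1)**2)) = -45*(-9 + sqrt(4 + 1)) = -45*(-9 + sqrt(5)) = 405 - 45*sqrt(5)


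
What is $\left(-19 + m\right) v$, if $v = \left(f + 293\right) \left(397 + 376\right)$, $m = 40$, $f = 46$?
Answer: $5502987$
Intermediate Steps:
$v = 262047$ ($v = \left(46 + 293\right) \left(397 + 376\right) = 339 \cdot 773 = 262047$)
$\left(-19 + m\right) v = \left(-19 + 40\right) 262047 = 21 \cdot 262047 = 5502987$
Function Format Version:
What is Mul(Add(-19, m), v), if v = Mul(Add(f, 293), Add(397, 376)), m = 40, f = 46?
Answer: 5502987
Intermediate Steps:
v = 262047 (v = Mul(Add(46, 293), Add(397, 376)) = Mul(339, 773) = 262047)
Mul(Add(-19, m), v) = Mul(Add(-19, 40), 262047) = Mul(21, 262047) = 5502987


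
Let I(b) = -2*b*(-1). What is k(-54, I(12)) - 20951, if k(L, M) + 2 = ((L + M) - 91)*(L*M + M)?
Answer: 132959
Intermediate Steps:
I(b) = 2*b
k(L, M) = -2 + (M + L*M)*(-91 + L + M) (k(L, M) = -2 + ((L + M) - 91)*(L*M + M) = -2 + (-91 + L + M)*(M + L*M) = -2 + (M + L*M)*(-91 + L + M))
k(-54, I(12)) - 20951 = (-2 + (2*12)² - 182*12 - 54*(2*12)² + (2*12)*(-54)² - 90*(-54)*2*12) - 20951 = (-2 + 24² - 91*24 - 54*24² + 24*2916 - 90*(-54)*24) - 20951 = (-2 + 576 - 2184 - 54*576 + 69984 + 116640) - 20951 = (-2 + 576 - 2184 - 31104 + 69984 + 116640) - 20951 = 153910 - 20951 = 132959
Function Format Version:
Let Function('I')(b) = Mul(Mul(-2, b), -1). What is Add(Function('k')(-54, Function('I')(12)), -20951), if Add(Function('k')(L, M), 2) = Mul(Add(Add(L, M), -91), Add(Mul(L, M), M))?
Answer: 132959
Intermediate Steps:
Function('I')(b) = Mul(2, b)
Function('k')(L, M) = Add(-2, Mul(Add(M, Mul(L, M)), Add(-91, L, M))) (Function('k')(L, M) = Add(-2, Mul(Add(Add(L, M), -91), Add(Mul(L, M), M))) = Add(-2, Mul(Add(-91, L, M), Add(M, Mul(L, M)))) = Add(-2, Mul(Add(M, Mul(L, M)), Add(-91, L, M))))
Add(Function('k')(-54, Function('I')(12)), -20951) = Add(Add(-2, Pow(Mul(2, 12), 2), Mul(-91, Mul(2, 12)), Mul(-54, Pow(Mul(2, 12), 2)), Mul(Mul(2, 12), Pow(-54, 2)), Mul(-90, -54, Mul(2, 12))), -20951) = Add(Add(-2, Pow(24, 2), Mul(-91, 24), Mul(-54, Pow(24, 2)), Mul(24, 2916), Mul(-90, -54, 24)), -20951) = Add(Add(-2, 576, -2184, Mul(-54, 576), 69984, 116640), -20951) = Add(Add(-2, 576, -2184, -31104, 69984, 116640), -20951) = Add(153910, -20951) = 132959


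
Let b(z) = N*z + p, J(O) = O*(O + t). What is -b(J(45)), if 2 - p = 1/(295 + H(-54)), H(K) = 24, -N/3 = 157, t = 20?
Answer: 439477688/319 ≈ 1.3777e+6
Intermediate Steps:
N = -471 (N = -3*157 = -471)
J(O) = O*(20 + O) (J(O) = O*(O + 20) = O*(20 + O))
p = 637/319 (p = 2 - 1/(295 + 24) = 2 - 1/319 = 637/319 ≈ 1.9969)
b(z) = 637/319 - 471*z (b(z) = -471*z + 637/319 = 637/319 - 471*z)
-b(J(45)) = -(637/319 - 21195*(20 + 45)) = -(637/319 - 21195*65) = -(637/319 - 471*2925) = -(637/319 - 1377675) = -1*(-439477688/319) = 439477688/319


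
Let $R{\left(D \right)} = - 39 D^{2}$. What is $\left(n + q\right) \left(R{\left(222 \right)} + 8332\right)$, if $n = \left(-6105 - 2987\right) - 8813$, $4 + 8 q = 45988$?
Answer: $23265385808$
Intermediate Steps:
$q = 5748$ ($q = - \frac{1}{2} + \frac{1}{8} \cdot 45988 = - \frac{1}{2} + \frac{11497}{2} = 5748$)
$n = -17905$ ($n = -9092 - 8813 = -17905$)
$\left(n + q\right) \left(R{\left(222 \right)} + 8332\right) = \left(-17905 + 5748\right) \left(- 39 \cdot 222^{2} + 8332\right) = - 12157 \left(\left(-39\right) 49284 + 8332\right) = - 12157 \left(-1922076 + 8332\right) = \left(-12157\right) \left(-1913744\right) = 23265385808$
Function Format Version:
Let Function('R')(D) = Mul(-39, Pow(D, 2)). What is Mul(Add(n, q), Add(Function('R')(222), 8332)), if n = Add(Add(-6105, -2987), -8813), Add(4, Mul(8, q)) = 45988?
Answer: 23265385808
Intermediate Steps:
q = 5748 (q = Add(Rational(-1, 2), Mul(Rational(1, 8), 45988)) = Add(Rational(-1, 2), Rational(11497, 2)) = 5748)
n = -17905 (n = Add(-9092, -8813) = -17905)
Mul(Add(n, q), Add(Function('R')(222), 8332)) = Mul(Add(-17905, 5748), Add(Mul(-39, Pow(222, 2)), 8332)) = Mul(-12157, Add(Mul(-39, 49284), 8332)) = Mul(-12157, Add(-1922076, 8332)) = Mul(-12157, -1913744) = 23265385808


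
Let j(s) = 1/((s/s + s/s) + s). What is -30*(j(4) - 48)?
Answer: 1435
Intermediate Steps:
j(s) = 1/(2 + s) (j(s) = 1/((1 + 1) + s) = 1/(2 + s))
-30*(j(4) - 48) = -30*(1/(2 + 4) - 48) = -30*(1/6 - 48) = -30*(⅙ - 48) = -30*(-287/6) = 1435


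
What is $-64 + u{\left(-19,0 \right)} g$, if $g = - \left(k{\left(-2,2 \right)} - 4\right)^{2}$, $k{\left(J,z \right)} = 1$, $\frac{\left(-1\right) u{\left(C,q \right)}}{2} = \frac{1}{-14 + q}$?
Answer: $- \frac{457}{7} \approx -65.286$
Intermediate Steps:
$u{\left(C,q \right)} = - \frac{2}{-14 + q}$
$g = -9$ ($g = - \left(1 - 4\right)^{2} = - \left(-3\right)^{2} = \left(-1\right) 9 = -9$)
$-64 + u{\left(-19,0 \right)} g = -64 + - \frac{2}{-14 + 0} \left(-9\right) = -64 + - \frac{2}{-14} \left(-9\right) = -64 + \left(-2\right) \left(- \frac{1}{14}\right) \left(-9\right) = -64 + \frac{1}{7} \left(-9\right) = -64 - \frac{9}{7} = - \frac{457}{7}$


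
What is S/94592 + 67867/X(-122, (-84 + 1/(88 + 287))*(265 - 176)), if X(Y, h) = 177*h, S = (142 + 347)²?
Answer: 38748452654129/15645634945408 ≈ 2.4766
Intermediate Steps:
S = 239121 (S = 489² = 239121)
S/94592 + 67867/X(-122, (-84 + 1/(88 + 287))*(265 - 176)) = 239121/94592 + 67867/((177*((-84 + 1/(88 + 287))*(265 - 176)))) = 239121*(1/94592) + 67867/((177*((-84 + 1/375)*89))) = 239121/94592 + 67867/((177*((-84 + 1/375)*89))) = 239121/94592 + 67867/((177*(-31499/375*89))) = 239121/94592 + 67867/((177*(-2803411/375))) = 239121/94592 + 67867/(-165401249/125) = 239121/94592 + 67867*(-125/165401249) = 239121/94592 - 8483375/165401249 = 38748452654129/15645634945408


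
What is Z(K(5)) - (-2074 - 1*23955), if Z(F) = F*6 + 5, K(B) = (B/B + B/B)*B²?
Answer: 26334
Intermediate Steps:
K(B) = 2*B² (K(B) = (1 + 1)*B² = 2*B²)
Z(F) = 5 + 6*F (Z(F) = 6*F + 5 = 5 + 6*F)
Z(K(5)) - (-2074 - 1*23955) = (5 + 6*(2*5²)) - (-2074 - 1*23955) = (5 + 6*(2*25)) - (-2074 - 23955) = (5 + 6*50) - 1*(-26029) = (5 + 300) + 26029 = 305 + 26029 = 26334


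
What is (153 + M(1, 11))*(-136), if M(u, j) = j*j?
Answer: -37264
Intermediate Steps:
M(u, j) = j**2
(153 + M(1, 11))*(-136) = (153 + 11**2)*(-136) = (153 + 121)*(-136) = 274*(-136) = -37264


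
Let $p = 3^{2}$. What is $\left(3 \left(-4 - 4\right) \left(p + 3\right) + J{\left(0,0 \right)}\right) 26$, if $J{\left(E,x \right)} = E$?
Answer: $-7488$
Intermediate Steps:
$p = 9$
$\left(3 \left(-4 - 4\right) \left(p + 3\right) + J{\left(0,0 \right)}\right) 26 = \left(3 \left(-4 - 4\right) \left(9 + 3\right) + 0\right) 26 = \left(3 \left(\left(-8\right) 12\right) + 0\right) 26 = \left(3 \left(-96\right) + 0\right) 26 = \left(-288 + 0\right) 26 = \left(-288\right) 26 = -7488$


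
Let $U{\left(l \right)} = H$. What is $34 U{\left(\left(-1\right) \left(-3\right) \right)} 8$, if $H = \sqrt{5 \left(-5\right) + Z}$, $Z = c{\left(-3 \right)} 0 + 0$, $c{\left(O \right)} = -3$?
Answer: $1360 i \approx 1360.0 i$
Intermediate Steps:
$Z = 0$ ($Z = \left(-3\right) 0 + 0 = 0 + 0 = 0$)
$H = 5 i$ ($H = \sqrt{5 \left(-5\right) + 0} = \sqrt{-25 + 0} = \sqrt{-25} = 5 i \approx 5.0 i$)
$U{\left(l \right)} = 5 i$
$34 U{\left(\left(-1\right) \left(-3\right) \right)} 8 = 34 \cdot 5 i 8 = 170 i 8 = 1360 i$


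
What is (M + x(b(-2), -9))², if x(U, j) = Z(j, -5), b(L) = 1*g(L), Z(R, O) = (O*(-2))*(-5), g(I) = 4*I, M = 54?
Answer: 16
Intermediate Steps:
Z(R, O) = 10*O (Z(R, O) = -2*O*(-5) = 10*O)
b(L) = 4*L (b(L) = 1*(4*L) = 4*L)
x(U, j) = -50 (x(U, j) = 10*(-5) = -50)
(M + x(b(-2), -9))² = (54 - 50)² = 4² = 16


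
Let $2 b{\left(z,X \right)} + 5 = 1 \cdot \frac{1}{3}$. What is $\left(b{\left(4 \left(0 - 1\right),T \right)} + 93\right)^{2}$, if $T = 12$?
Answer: $\frac{73984}{9} \approx 8220.4$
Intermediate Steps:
$b{\left(z,X \right)} = - \frac{7}{3}$ ($b{\left(z,X \right)} = - \frac{5}{2} + \frac{1 \cdot \frac{1}{3}}{2} = - \frac{5}{2} + \frac{1}{2} \cdot \frac{1}{3} = - \frac{5}{2} + \frac{1}{6} = - \frac{7}{3}$)
$\left(b{\left(4 \left(0 - 1\right),T \right)} + 93\right)^{2} = \left(- \frac{7}{3} + 93\right)^{2} = \left(\frac{272}{3}\right)^{2} = \frac{73984}{9}$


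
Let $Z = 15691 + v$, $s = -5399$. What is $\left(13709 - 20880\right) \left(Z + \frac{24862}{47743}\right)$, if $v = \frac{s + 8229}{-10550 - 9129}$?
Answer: $- \frac{105719112452819985}{939534497} \approx -1.1252 \cdot 10^{8}$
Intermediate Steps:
$v = - \frac{2830}{19679}$ ($v = \frac{-5399 + 8229}{-10550 - 9129} = \frac{2830}{-19679} = 2830 \left(- \frac{1}{19679}\right) = - \frac{2830}{19679} \approx -0.14381$)
$Z = \frac{308780359}{19679}$ ($Z = 15691 - \frac{2830}{19679} = \frac{308780359}{19679} \approx 15691.0$)
$\left(13709 - 20880\right) \left(Z + \frac{24862}{47743}\right) = \left(13709 - 20880\right) \left(\frac{308780359}{19679} + \frac{24862}{47743}\right) = - 7171 \left(\frac{308780359}{19679} + 24862 \cdot \frac{1}{47743}\right) = - 7171 \left(\frac{308780359}{19679} + \frac{24862}{47743}\right) = \left(-7171\right) \frac{14742589939035}{939534497} = - \frac{105719112452819985}{939534497}$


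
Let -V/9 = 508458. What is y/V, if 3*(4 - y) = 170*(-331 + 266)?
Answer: -5531/6864183 ≈ -0.00080578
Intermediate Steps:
y = 11062/3 (y = 4 - 170*(-331 + 266)/3 = 4 - 170*(-65)/3 = 4 - ⅓*(-11050) = 4 + 11050/3 = 11062/3 ≈ 3687.3)
V = -4576122 (V = -9*508458 = -4576122)
y/V = (11062/3)/(-4576122) = (11062/3)*(-1/4576122) = -5531/6864183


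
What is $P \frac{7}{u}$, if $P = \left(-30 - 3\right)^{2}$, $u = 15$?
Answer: $\frac{2541}{5} \approx 508.2$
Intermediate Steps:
$P = 1089$ ($P = \left(-33\right)^{2} = 1089$)
$P \frac{7}{u} = 1089 \cdot \frac{7}{15} = \frac{2541}{5}$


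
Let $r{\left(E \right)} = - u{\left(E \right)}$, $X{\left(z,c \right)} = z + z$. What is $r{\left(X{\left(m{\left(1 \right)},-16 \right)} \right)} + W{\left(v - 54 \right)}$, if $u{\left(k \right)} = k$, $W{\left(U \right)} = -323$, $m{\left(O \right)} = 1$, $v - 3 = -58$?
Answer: $-325$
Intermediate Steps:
$v = -55$ ($v = 3 - 58 = -55$)
$X{\left(z,c \right)} = 2 z$
$r{\left(E \right)} = - E$
$r{\left(X{\left(m{\left(1 \right)},-16 \right)} \right)} + W{\left(v - 54 \right)} = - 2 \cdot 1 - 323 = \left(-1\right) 2 - 323 = -2 - 323 = -325$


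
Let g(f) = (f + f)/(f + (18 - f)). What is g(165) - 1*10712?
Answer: -32081/3 ≈ -10694.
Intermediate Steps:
g(f) = f/9 (g(f) = (2*f)/18 = (2*f)*(1/18) = f/9)
g(165) - 1*10712 = (⅑)*165 - 1*10712 = 55/3 - 10712 = -32081/3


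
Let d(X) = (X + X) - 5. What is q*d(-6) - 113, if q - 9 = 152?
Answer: -2850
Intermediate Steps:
d(X) = -5 + 2*X (d(X) = 2*X - 5 = -5 + 2*X)
q = 161 (q = 9 + 152 = 161)
q*d(-6) - 113 = 161*(-5 + 2*(-6)) - 113 = 161*(-5 - 12) - 113 = 161*(-17) - 113 = -2737 - 113 = -2850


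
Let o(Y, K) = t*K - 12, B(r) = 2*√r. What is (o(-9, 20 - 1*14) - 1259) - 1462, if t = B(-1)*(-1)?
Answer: -2733 - 12*I ≈ -2733.0 - 12.0*I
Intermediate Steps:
t = -2*I (t = (2*√(-1))*(-1) = (2*I)*(-1) = -2*I ≈ -2.0*I)
o(Y, K) = -12 - 2*I*K (o(Y, K) = (-2*I)*K - 12 = -2*I*K - 12 = -12 - 2*I*K)
(o(-9, 20 - 1*14) - 1259) - 1462 = ((-12 - 2*I*(20 - 1*14)) - 1259) - 1462 = ((-12 - 2*I*(20 - 14)) - 1259) - 1462 = ((-12 - 2*I*6) - 1259) - 1462 = ((-12 - 12*I) - 1259) - 1462 = (-1271 - 12*I) - 1462 = -2733 - 12*I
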